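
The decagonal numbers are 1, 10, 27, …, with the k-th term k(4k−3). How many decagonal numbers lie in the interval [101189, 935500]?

324

The n-th decagonal number is n(4n−3).
Smallest index with value ≥ 101189: n = 160 (giving 101920).
Largest index with value ≤ 935500: n = 483 (giving 931707).
Indices 160 through 483: 324 terms.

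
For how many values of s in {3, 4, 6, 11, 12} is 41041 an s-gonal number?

2

s = 3: P(3, 286) = 41041. ✓
s = 4: P(4, 202) = 40804 and P(4, 203) = 41209; 41041 is not s-gonal.
s = 6: P(6, 143) = 40755 and P(6, 144) = 41328; 41041 is not s-gonal.
s = 11: P(11, 95) = 40280 and P(11, 96) = 41136; 41041 is not s-gonal.
s = 12: P(12, 91) = 41041. ✓
Hits: s ∈ {3, 12} → 2.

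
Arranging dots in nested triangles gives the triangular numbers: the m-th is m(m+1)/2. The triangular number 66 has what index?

Set n(n+1)/2 = 66, giving n² + n − 132 = 0.
The discriminant is 1 + 8·66 = 529, and √529 = 23.
So n = (-1 + 23) / 2 = 22/2 = 11.

11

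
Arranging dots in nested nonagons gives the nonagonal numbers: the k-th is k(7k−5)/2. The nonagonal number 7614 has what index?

47

Set n(7n−5)/2 = 7614, giving 7n² − 5n − 15228 = 0.
The discriminant is 25 + 56·7614 = 426409, and √426409 = 653.
So n = (5 + 653) / 14 = 658/14 = 47.
Check: 47·(7·47 − 5)/2 = 7614. ✓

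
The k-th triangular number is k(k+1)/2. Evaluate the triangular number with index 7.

28

The 7th triangular number is n(n+1)/2 with n = 7.
7·8/2 = 56/2 = 28.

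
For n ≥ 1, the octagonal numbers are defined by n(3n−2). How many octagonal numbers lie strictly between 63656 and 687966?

333

The n-th octagonal number is n(3n−2).
Smallest index with value > 63656: n = 147 (giving 64533).
Largest index with value < 687966: n = 479 (giving 687365).
Indices 147 through 479: 333 terms.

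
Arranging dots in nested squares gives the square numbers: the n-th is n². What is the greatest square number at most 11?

9

Solve n² ≤ 11 for integer n.
n = 3 gives 9 ≤ 11, while n = 4 gives 16 > 11; so the answer is 9.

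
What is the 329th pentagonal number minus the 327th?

1967

329·(3·329 − 1)/2 = 162197 and 327·(3·327 − 1)/2 = 160230.
Difference: 162197 − 160230 = 1967.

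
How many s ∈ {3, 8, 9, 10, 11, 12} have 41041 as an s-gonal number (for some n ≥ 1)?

s = 3: P(3, 286) = 41041. ✓
s = 8: P(8, 117) = 40833 and P(8, 118) = 41536; 41041 is not s-gonal.
s = 9: P(9, 108) = 40554 and P(9, 109) = 41311; 41041 is not s-gonal.
s = 10: P(10, 101) = 40501 and P(10, 102) = 41310; 41041 is not s-gonal.
s = 11: P(11, 95) = 40280 and P(11, 96) = 41136; 41041 is not s-gonal.
s = 12: P(12, 91) = 41041. ✓
Hits: s ∈ {3, 12} → 2.

2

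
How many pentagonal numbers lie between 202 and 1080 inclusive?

The n-th pentagonal number is n(3n−1)/2.
Smallest index with value ≥ 202: n = 12 (giving 210).
Largest index with value ≤ 1080: n = 27 (giving 1080).
Indices 12 through 27: 16 terms.

16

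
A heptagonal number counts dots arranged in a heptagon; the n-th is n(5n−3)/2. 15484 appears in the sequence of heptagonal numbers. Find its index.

Set n(5n−3)/2 = 15484, giving 5n² − 3n − 30968 = 0.
The discriminant is 9 + 40·15484 = 619369, and √619369 = 787.
So n = (3 + 787) / 10 = 790/10 = 79.

79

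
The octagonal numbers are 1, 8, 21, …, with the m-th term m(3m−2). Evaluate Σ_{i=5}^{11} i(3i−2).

1316

Σ i(3i−2) = 3Σi² − 2Σi over i = 5..11.
Σi = 66 − 10 = 56 and Σi² = 506 − 30 = 476.
3·476 − 2·56 = 1316.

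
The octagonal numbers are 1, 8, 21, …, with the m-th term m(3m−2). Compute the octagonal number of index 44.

The 44th octagonal number is n(3n−2) with n = 44.
44·(3·44 − 2) = 44·130 = 5720.

5720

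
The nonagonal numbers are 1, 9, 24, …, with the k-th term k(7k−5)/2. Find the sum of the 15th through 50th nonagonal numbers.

Σ i(7i−5)/2 = (7Σi² − 5Σi) / 2 over i = 15..50.
Σi = 1275 − 105 = 1170 and Σi² = 42925 − 1015 = 41910.
(7·41910 − 5·1170) / 2 = 287520/2 = 143760.

143760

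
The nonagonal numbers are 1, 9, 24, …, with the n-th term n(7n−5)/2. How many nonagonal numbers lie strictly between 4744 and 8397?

The n-th nonagonal number is n(7n−5)/2.
Smallest index with value > 4744: n = 38 (giving 4959).
Largest index with value < 8397: n = 49 (giving 8281).
Indices 38 through 49: 12 terms.

12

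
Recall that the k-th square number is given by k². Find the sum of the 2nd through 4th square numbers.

29

Σ_{i=2}^{4} i² = 30 − 1 = 29.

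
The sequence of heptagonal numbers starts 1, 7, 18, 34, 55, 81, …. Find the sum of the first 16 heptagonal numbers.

3536

Σ i(5i−3)/2 = (5Σi² − 3Σi) / 2 over i = 1..16.
Σi = 136 and Σi² = 1496.
(5·1496 − 3·136) / 2 = 7072/2 = 3536.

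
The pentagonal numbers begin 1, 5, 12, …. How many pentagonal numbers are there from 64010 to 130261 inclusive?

88

The n-th pentagonal number is n(3n−1)/2.
Smallest index with value ≥ 64010: n = 207 (giving 64170).
Largest index with value ≤ 130261: n = 294 (giving 129507).
Indices 207 through 294: 88 terms.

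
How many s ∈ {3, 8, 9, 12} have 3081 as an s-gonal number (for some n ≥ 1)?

1

s = 3: P(3, 78) = 3081. ✓
s = 8: P(8, 32) = 3008 and P(8, 33) = 3201; 3081 is not s-gonal.
s = 9: P(9, 30) = 3075 and P(9, 31) = 3286; 3081 is not s-gonal.
s = 12: P(12, 25) = 3025 and P(12, 26) = 3276; 3081 is not s-gonal.
Hits: s ∈ {3} → 1.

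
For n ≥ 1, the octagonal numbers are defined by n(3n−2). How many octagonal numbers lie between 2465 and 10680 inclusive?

32

The n-th octagonal number is n(3n−2).
Smallest index with value ≥ 2465: n = 29 (giving 2465).
Largest index with value ≤ 10680: n = 60 (giving 10680).
Indices 29 through 60: 32 terms.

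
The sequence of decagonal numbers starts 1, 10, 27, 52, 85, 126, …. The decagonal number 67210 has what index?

130

Set n(4n−3) = 67210, giving 4n² − 3n − 67210 = 0.
So n = (3 + 1037) / 8 = 1040/8 = 130.
Check: 130·(4·130 − 3) = 67210. ✓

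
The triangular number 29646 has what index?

Set n(n+1)/2 = 29646, giving n² + n − 59292 = 0.
The discriminant is 1 + 8·29646 = 237169, and √237169 = 487.
So n = (-1 + 487) / 2 = 486/2 = 243.

243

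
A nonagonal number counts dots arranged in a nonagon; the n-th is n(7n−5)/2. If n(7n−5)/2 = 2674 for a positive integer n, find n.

28

Set n(7n−5)/2 = 2674, giving 7n² − 5n − 5348 = 0.
So n = (5 + 387) / 14 = 392/14 = 28.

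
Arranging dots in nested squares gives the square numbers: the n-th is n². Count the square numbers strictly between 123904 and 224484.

121

The n-th square number is n².
Smallest index with value > 123904: n = 353 (giving 124609).
Largest index with value < 224484: n = 473 (giving 223729).
Indices 353 through 473: 121 terms.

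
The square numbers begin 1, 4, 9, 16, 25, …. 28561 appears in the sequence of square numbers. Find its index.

We need n² = 28561, so n = √28561 = 169.

169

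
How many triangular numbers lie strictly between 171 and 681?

18

The n-th triangular number is n(n+1)/2.
Smallest index with value > 171: n = 19 (giving 190).
Largest index with value < 681: n = 36 (giving 666).
Indices 19 through 36: 18 terms.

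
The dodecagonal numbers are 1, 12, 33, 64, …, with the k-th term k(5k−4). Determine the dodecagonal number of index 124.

76384

The 124th dodecagonal number is n(5n−4) with n = 124.
124·(5·124 − 4) = 124·616 = 76384.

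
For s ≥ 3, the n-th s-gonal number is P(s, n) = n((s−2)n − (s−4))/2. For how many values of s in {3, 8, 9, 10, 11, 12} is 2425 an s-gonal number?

s = 3: P(3, 69) = 2415 and P(3, 70) = 2485; 2425 is not s-gonal.
s = 8: P(8, 28) = 2296 and P(8, 29) = 2465; 2425 is not s-gonal.
s = 9: P(9, 26) = 2301 and P(9, 27) = 2484; 2425 is not s-gonal.
s = 10: P(10, 25) = 2425. ✓
s = 11: P(11, 23) = 2300 and P(11, 24) = 2508; 2425 is not s-gonal.
s = 12: P(12, 22) = 2332 and P(12, 23) = 2553; 2425 is not s-gonal.
Hits: s ∈ {10} → 1.

1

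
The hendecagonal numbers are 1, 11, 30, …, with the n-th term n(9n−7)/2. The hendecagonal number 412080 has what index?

Set n(9n−7)/2 = 412080, giving 9n² − 7n − 824160 = 0.
So n = (7 + 5447) / 18 = 5454/18 = 303.
Check: 303·(9·303 − 7)/2 = 412080. ✓

303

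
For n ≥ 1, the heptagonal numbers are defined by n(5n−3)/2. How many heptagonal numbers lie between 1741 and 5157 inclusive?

The n-th heptagonal number is n(5n−3)/2.
Smallest index with value ≥ 1741: n = 27 (giving 1782).
Largest index with value ≤ 5157: n = 45 (giving 4995).
Indices 27 through 45: 19 terms.

19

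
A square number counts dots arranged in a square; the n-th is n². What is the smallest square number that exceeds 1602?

Solve n² > 1602 for integer n.
The largest n with value ≤ 1602 is 40 (since 1600 ≤ 1602 < 1681), so the first above is n = 41, value 1681.

1681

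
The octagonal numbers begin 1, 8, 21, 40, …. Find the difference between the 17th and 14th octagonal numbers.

273

17·(3·17 − 2) = 833 and 14·(3·14 − 2) = 560.
Difference: 833 − 560 = 273.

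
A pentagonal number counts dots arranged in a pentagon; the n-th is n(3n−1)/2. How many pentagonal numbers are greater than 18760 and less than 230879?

The n-th pentagonal number is n(3n−1)/2.
Smallest index with value > 18760: n = 113 (giving 19097).
Largest index with value < 230879: n = 392 (giving 230300).
Indices 113 through 392: 280 terms.

280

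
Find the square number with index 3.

The 3rd square number is n² with n = 3.
3² = 9.

9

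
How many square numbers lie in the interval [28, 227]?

10

The n-th square number is n².
Smallest index with value ≥ 28: n = 6 (giving 36).
Largest index with value ≤ 227: n = 15 (giving 225).
Indices 6 through 15: 10 terms.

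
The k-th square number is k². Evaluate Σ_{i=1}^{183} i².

Σ_{i=1}^{183} i² = 183·184·367/6 = 2059604.

2059604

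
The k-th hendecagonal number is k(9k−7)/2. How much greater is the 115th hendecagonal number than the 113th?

2045

115·(9·115 − 7)/2 = 59110 and 113·(9·113 − 7)/2 = 57065.
Difference: 59110 − 57065 = 2045.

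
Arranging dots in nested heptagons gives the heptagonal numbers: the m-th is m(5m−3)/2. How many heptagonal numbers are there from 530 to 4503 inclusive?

The n-th heptagonal number is n(5n−3)/2.
Smallest index with value ≥ 530: n = 15 (giving 540).
Largest index with value ≤ 4503: n = 42 (giving 4347).
Indices 15 through 42: 28 terms.

28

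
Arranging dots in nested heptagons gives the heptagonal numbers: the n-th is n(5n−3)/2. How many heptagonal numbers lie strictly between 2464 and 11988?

The n-th heptagonal number is n(5n−3)/2.
Smallest index with value > 2464: n = 32 (giving 2512).
Largest index with value < 11988: n = 69 (giving 11799).
Indices 32 through 69: 38 terms.

38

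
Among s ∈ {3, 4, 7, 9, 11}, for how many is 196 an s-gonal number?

s = 3: P(3, 19) = 190 and P(3, 20) = 210; 196 is not s-gonal.
s = 4: P(4, 14) = 196. ✓
s = 7: P(7, 9) = 189 and P(7, 10) = 235; 196 is not s-gonal.
s = 9: P(9, 7) = 154 and P(9, 8) = 204; 196 is not s-gonal.
s = 11: P(11, 7) = 196. ✓
Hits: s ∈ {4, 11} → 2.

2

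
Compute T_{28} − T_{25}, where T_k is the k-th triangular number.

81

28·29/2 = 406 and 25·26/2 = 325.
Difference: 406 − 325 = 81.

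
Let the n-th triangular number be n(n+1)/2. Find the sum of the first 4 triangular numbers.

20

Σ i(i+1)/2 = (Σi² + Σi) / 2 over i = 1..4.
Σi = 10 and Σi² = 30.
(1·30 + 1·10) / 2 = 40/2 = 20.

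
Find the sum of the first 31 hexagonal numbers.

20336

Σ i(2i−1) = 2Σi² − Σi over i = 1..31.
Σi = 496 and Σi² = 10416.
2·10416 − 1·496 = 20336.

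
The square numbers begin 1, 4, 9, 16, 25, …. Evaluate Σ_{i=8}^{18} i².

Σ_{i=8}^{18} i² = 2109 − 140 = 1969.

1969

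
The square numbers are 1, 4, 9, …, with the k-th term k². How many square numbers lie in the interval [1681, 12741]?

The n-th square number is n².
Smallest index with value ≥ 1681: n = 41 (giving 1681).
Largest index with value ≤ 12741: n = 112 (giving 12544).
Indices 41 through 112: 72 terms.

72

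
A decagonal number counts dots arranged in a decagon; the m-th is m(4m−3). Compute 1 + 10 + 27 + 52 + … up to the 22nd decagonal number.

14421

Σ i(4i−3) = 4Σi² − 3Σi over i = 1..22.
Σi = 253 and Σi² = 3795.
4·3795 − 3·253 = 14421.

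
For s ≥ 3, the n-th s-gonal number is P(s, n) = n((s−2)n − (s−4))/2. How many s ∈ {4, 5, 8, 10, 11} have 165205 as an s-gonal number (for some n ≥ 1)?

1

s = 4: P(4, 406) = 164836 and P(4, 407) = 165649; 165205 is not s-gonal.
s = 5: P(5, 332) = 165170 and P(5, 333) = 166167; 165205 is not s-gonal.
s = 8: P(8, 235) = 165205. ✓
s = 10: P(10, 203) = 164227 and P(10, 204) = 165852; 165205 is not s-gonal.
s = 11: P(11, 191) = 163496 and P(11, 192) = 165216; 165205 is not s-gonal.
Hits: s ∈ {8} → 1.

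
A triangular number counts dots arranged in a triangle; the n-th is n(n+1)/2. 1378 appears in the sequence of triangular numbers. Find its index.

Set n(n+1)/2 = 1378, giving n² + n − 2756 = 0.
The discriminant is 1 + 8·1378 = 11025, and √11025 = 105.
So n = (-1 + 105) / 2 = 104/2 = 52.

52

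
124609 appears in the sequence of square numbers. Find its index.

We need n² = 124609, so n = √124609 = 353.
Check: 353² = 124609. ✓

353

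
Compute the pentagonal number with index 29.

1247

The 29th pentagonal number is n(3n−1)/2 with n = 29.
29·(3·29 − 1)/2 = 29·86/2 = 29·43 = 1247.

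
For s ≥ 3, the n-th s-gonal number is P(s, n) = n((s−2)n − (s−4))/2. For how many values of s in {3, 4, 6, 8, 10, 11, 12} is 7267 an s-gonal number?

s = 3: P(3, 120) = 7260 and P(3, 121) = 7381; 7267 is not s-gonal.
s = 4: P(4, 85) = 7225 and P(4, 86) = 7396; 7267 is not s-gonal.
s = 6: P(6, 60) = 7140 and P(6, 61) = 7381; 7267 is not s-gonal.
s = 8: P(8, 49) = 7105 and P(8, 50) = 7400; 7267 is not s-gonal.
s = 10: P(10, 43) = 7267. ✓
s = 11: P(11, 40) = 7060 and P(11, 41) = 7421; 7267 is not s-gonal.
s = 12: P(12, 38) = 7068 and P(12, 39) = 7449; 7267 is not s-gonal.
Hits: s ∈ {10} → 1.

1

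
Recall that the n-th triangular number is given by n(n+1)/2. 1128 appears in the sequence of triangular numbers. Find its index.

47

Set n(n+1)/2 = 1128, giving n² + n − 2256 = 0.
The discriminant is 1 + 8·1128 = 9025, and √9025 = 95.
So n = (-1 + 95) / 2 = 94/2 = 47.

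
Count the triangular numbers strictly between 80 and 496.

18

The n-th triangular number is n(n+1)/2.
Smallest index with value > 80: n = 13 (giving 91).
Largest index with value < 496: n = 30 (giving 465).
Indices 13 through 30: 18 terms.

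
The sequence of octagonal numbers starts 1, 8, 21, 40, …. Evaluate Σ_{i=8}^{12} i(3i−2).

1430

Σ i(3i−2) = 3Σi² − 2Σi over i = 8..12.
Σi = 78 − 28 = 50 and Σi² = 650 − 140 = 510.
3·510 − 2·50 = 1430.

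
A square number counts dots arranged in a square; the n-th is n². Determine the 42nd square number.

1764

The 42nd square number is n² with n = 42.
42² = 1764.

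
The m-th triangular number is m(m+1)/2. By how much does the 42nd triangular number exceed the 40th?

42·43/2 = 903 and 40·41/2 = 820.
Difference: 903 − 820 = 83.

83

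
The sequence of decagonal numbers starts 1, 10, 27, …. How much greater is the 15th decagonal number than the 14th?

113

Consecutive decagonal numbers differ by 8n − 7: here 8·15 − 7 = 113.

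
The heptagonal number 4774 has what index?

44

Set n(5n−3)/2 = 4774, giving 5n² − 3n − 9548 = 0.
So n = (3 + 437) / 10 = 440/10 = 44.
Check: 44·(5·44 − 3)/2 = 4774. ✓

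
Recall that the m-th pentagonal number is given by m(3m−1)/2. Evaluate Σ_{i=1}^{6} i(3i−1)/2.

126

Σ i(3i−1)/2 = (3Σi² − Σi) / 2 over i = 1..6.
Σi = 21 and Σi² = 91.
(3·91 − 1·21) / 2 = 252/2 = 126.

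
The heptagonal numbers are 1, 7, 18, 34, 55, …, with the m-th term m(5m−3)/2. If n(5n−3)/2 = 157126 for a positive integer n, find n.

Set n(5n−3)/2 = 157126, giving 5n² − 3n − 314252 = 0.
The discriminant is 9 + 40·157126 = 6285049, and √6285049 = 2507.
So n = (3 + 2507) / 10 = 2510/10 = 251.

251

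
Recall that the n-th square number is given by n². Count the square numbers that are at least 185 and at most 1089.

The n-th square number is n².
Smallest index with value ≥ 185: n = 14 (giving 196).
Largest index with value ≤ 1089: n = 33 (giving 1089).
Indices 14 through 33: 20 terms.

20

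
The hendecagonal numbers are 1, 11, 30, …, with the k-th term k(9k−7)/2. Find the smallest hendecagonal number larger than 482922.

482980

Solve n(9n−7)/2 > 482922 for integer n.
The largest n with value ≤ 482922 is 327 (since 480036 ≤ 482922 < 482980), so the first above is n = 328, value 482980.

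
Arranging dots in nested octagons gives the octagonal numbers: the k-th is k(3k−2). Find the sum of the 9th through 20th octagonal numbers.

Σ i(3i−2) = 3Σi² − 2Σi over i = 9..20.
Σi = 210 − 36 = 174 and Σi² = 2870 − 204 = 2666.
3·2666 − 2·174 = 7650.

7650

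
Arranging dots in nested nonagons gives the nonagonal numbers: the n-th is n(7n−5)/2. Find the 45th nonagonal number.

The 45th nonagonal number is n(7n−5)/2 with n = 45.
45·(7·45 − 5)/2 = 45·310/2 = 45·155 = 6975.

6975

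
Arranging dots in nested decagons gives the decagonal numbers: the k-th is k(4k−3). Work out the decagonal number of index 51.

10251

The 51st decagonal number is n(4n−3) with n = 51.
51·(4·51 − 3) = 51·201 = 10251.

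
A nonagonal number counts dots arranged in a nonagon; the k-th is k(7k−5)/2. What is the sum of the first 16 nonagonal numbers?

4896

Σ i(7i−5)/2 = (7Σi² − 5Σi) / 2 over i = 1..16.
Σi = 136 and Σi² = 1496.
(7·1496 − 5·136) / 2 = 9792/2 = 4896.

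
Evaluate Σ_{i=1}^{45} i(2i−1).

Σ i(2i−1) = 2Σi² − Σi over i = 1..45.
Σi = 1035 and Σi² = 31395.
2·31395 − 1·1035 = 61755.

61755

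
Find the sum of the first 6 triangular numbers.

Σ i(i+1)/2 = (Σi² + Σi) / 2 over i = 1..6.
Σi = 21 and Σi² = 91.
(1·91 + 1·21) / 2 = 112/2 = 56.

56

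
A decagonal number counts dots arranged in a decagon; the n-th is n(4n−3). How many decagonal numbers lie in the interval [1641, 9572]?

The n-th decagonal number is n(4n−3).
Smallest index with value ≥ 1641: n = 21 (giving 1701).
Largest index with value ≤ 9572: n = 49 (giving 9457).
Indices 21 through 49: 29 terms.

29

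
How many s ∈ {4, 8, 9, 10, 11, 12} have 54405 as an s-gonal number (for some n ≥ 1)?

2

s = 4: P(4, 233) = 54289 and P(4, 234) = 54756; 54405 is not s-gonal.
s = 8: P(8, 135) = 54405. ✓
s = 9: P(9, 125) = 54375 and P(9, 126) = 55251; 54405 is not s-gonal.
s = 10: P(10, 117) = 54405. ✓
s = 11: P(11, 110) = 54065 and P(11, 111) = 55056; 54405 is not s-gonal.
s = 12: P(12, 104) = 53664 and P(12, 105) = 54705; 54405 is not s-gonal.
Hits: s ∈ {8, 10} → 2.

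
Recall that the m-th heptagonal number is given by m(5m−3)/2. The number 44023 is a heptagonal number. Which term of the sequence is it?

133

Set n(5n−3)/2 = 44023, giving 5n² − 3n − 88046 = 0.
So n = (3 + 1327) / 10 = 1330/10 = 133.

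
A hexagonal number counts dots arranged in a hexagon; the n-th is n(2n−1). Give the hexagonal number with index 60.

The 60th hexagonal number is n(2n−1) with n = 60.
60·(2·60 − 1) = 60·119 = 7140.

7140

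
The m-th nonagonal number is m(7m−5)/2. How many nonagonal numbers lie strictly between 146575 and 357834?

The n-th nonagonal number is n(7n−5)/2.
Smallest index with value > 146575: n = 206 (giving 148011).
Largest index with value < 357834: n = 320 (giving 357600).
Indices 206 through 320: 115 terms.

115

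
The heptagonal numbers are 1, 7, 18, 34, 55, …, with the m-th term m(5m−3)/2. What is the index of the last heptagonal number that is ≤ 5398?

46

Solve n(5n−3)/2 ≤ 5398 for integer n.
n = 46 gives 5221 ≤ 5398, while n = 47 gives 5452 > 5398; so the answer is index 46.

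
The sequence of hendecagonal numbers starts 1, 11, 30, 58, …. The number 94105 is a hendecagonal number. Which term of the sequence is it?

145

Set n(9n−7)/2 = 94105, giving 9n² − 7n − 188210 = 0.
The discriminant is 49 + 72·94105 = 6775609, and √6775609 = 2603.
So n = (7 + 2603) / 18 = 2610/18 = 145.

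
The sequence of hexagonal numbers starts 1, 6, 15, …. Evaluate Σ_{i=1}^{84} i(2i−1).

Σ i(2i−1) = 2Σi² − Σi over i = 1..84.
Σi = 3570 and Σi² = 201110.
2·201110 − 1·3570 = 398650.

398650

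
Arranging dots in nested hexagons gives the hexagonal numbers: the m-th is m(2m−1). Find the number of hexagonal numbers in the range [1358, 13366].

The n-th hexagonal number is n(2n−1).
Smallest index with value ≥ 1358: n = 27 (giving 1431).
Largest index with value ≤ 13366: n = 82 (giving 13366).
Indices 27 through 82: 56 terms.

56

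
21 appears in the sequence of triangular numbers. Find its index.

6

Set n(n+1)/2 = 21, giving n² + n − 42 = 0.
The discriminant is 1 + 8·21 = 169, and √169 = 13.
So n = (-1 + 13) / 2 = 12/2 = 6.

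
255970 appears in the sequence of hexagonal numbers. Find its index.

Set n(2n−1) = 255970, giving 2n² − n − 255970 = 0.
The discriminant is 1 + 8·255970 = 2047761, and √2047761 = 1431.
So n = (1 + 1431) / 4 = 1432/4 = 358.

358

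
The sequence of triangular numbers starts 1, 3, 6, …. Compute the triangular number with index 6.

The 6th triangular number is n(n+1)/2 with n = 6.
6·7/2 = 42/2 = 21.

21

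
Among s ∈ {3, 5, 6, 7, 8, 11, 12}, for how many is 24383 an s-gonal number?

s = 3: P(3, 220) = 24310 and P(3, 221) = 24531; 24383 is not s-gonal.
s = 5: P(5, 127) = 24130 and P(5, 128) = 24512; 24383 is not s-gonal.
s = 6: P(6, 110) = 24090 and P(6, 111) = 24531; 24383 is not s-gonal.
s = 7: P(7, 99) = 24354 and P(7, 100) = 24850; 24383 is not s-gonal.
s = 8: P(8, 90) = 24120 and P(8, 91) = 24661; 24383 is not s-gonal.
s = 11: P(11, 74) = 24383. ✓
s = 12: P(12, 70) = 24220 and P(12, 71) = 24921; 24383 is not s-gonal.
Hits: s ∈ {11} → 1.

1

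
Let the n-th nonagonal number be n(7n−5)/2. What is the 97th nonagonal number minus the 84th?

8203

97·(7·97 − 5)/2 = 32689 and 84·(7·84 − 5)/2 = 24486.
Difference: 32689 − 24486 = 8203.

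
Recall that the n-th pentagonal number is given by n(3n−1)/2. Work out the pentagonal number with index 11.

176

The 11th pentagonal number is n(3n−1)/2 with n = 11.
11·(3·11 − 1)/2 = 11·32/2 = 11·16 = 176.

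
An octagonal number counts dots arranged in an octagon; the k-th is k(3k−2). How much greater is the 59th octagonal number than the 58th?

Consecutive octagonal numbers differ by 6n − 5: here 6·59 − 5 = 349.

349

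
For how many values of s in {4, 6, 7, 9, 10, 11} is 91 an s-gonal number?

s = 4: P(4, 9) = 81 and P(4, 10) = 100; 91 is not s-gonal.
s = 6: P(6, 7) = 91. ✓
s = 7: P(7, 6) = 81 and P(7, 7) = 112; 91 is not s-gonal.
s = 9: P(9, 5) = 75 and P(9, 6) = 111; 91 is not s-gonal.
s = 10: P(10, 5) = 85 and P(10, 6) = 126; 91 is not s-gonal.
s = 11: P(11, 4) = 58 and P(11, 5) = 95; 91 is not s-gonal.
Hits: s ∈ {6} → 1.

1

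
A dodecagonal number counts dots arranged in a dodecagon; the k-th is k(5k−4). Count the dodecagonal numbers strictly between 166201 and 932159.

250

The n-th dodecagonal number is n(5n−4).
Smallest index with value > 166201: n = 183 (giving 166713).
Largest index with value < 932159: n = 432 (giving 931392).
Indices 183 through 432: 250 terms.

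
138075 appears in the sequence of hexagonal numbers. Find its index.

263

Set n(2n−1) = 138075, giving 2n² − n − 138075 = 0.
The discriminant is 1 + 8·138075 = 1104601, and √1104601 = 1051.
So n = (1 + 1051) / 4 = 1052/4 = 263.
Check: 263·(2·263 − 1) = 138075. ✓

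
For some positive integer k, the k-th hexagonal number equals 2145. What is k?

Set n(2n−1) = 2145, giving 2n² − n − 2145 = 0.
So n = (1 + 131) / 4 = 132/4 = 33.

33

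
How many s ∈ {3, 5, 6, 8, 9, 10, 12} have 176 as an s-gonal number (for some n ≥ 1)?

s = 3: P(3, 18) = 171 and P(3, 19) = 190; 176 is not s-gonal.
s = 5: P(5, 11) = 176. ✓
s = 6: P(6, 9) = 153 and P(6, 10) = 190; 176 is not s-gonal.
s = 8: P(8, 8) = 176. ✓
s = 9: P(9, 7) = 154 and P(9, 8) = 204; 176 is not s-gonal.
s = 10: P(10, 7) = 175 and P(10, 8) = 232; 176 is not s-gonal.
s = 12: P(12, 6) = 156 and P(12, 7) = 217; 176 is not s-gonal.
Hits: s ∈ {5, 8} → 2.

2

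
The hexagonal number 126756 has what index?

252

Set n(2n−1) = 126756, giving 2n² − n − 126756 = 0.
The discriminant is 1 + 8·126756 = 1014049, and √1014049 = 1007.
So n = (1 + 1007) / 4 = 1008/4 = 252.
Check: 252·(2·252 − 1) = 126756. ✓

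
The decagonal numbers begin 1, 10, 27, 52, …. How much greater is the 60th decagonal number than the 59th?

473

Consecutive decagonal numbers differ by 8n − 7: here 8·60 − 7 = 473.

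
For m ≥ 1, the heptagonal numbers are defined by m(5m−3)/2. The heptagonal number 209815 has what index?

290

Set n(5n−3)/2 = 209815, giving 5n² − 3n − 419630 = 0.
The discriminant is 9 + 40·209815 = 8392609, and √8392609 = 2897.
So n = (3 + 2897) / 10 = 2900/10 = 290.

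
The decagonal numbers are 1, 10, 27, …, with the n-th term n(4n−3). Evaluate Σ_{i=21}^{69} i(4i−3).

Σ i(4i−3) = 4Σi² − 3Σi over i = 21..69.
Σi = 2415 − 210 = 2205 and Σi² = 111895 − 2870 = 109025.
4·109025 − 3·2205 = 429485.

429485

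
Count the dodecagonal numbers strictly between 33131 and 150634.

92

The n-th dodecagonal number is n(5n−4).
Smallest index with value > 33131: n = 82 (giving 33292).
Largest index with value < 150634: n = 173 (giving 148953).
Indices 82 through 173: 92 terms.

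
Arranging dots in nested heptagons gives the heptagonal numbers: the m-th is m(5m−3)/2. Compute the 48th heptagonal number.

The 48th heptagonal number is n(5n−3)/2 with n = 48.
48·(5·48 − 3)/2 = 48·237/2 = 5688.

5688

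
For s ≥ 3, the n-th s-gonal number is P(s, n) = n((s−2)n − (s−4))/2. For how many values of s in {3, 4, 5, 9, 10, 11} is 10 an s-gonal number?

s = 3: P(3, 4) = 10. ✓
s = 4: P(4, 3) = 9 and P(4, 4) = 16; 10 is not s-gonal.
s = 5: P(5, 2) = 5 and P(5, 3) = 12; 10 is not s-gonal.
s = 9: P(9, 2) = 9 and P(9, 3) = 24; 10 is not s-gonal.
s = 10: P(10, 2) = 10. ✓
s = 11: P(11, 1) = 1 and P(11, 2) = 11; 10 is not s-gonal.
Hits: s ∈ {3, 10} → 2.

2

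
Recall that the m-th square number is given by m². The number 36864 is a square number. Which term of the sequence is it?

192

We need n² = 36864, so n = √36864 = 192.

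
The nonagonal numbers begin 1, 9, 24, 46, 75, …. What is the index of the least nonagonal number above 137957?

199

Solve n(7n−5)/2 > 137957 for integer n.
The largest n with value ≤ 137957 is 198 (since 136719 ≤ 137957 < 138106), so the first above is n = 199, value 138106.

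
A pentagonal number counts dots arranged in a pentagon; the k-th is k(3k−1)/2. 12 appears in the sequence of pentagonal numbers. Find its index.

Set n(3n−1)/2 = 12, giving 3n² − n − 24 = 0.
So n = (1 + 17) / 6 = 18/6 = 3.
Check: 3·(3·3 − 1)/2 = 12. ✓

3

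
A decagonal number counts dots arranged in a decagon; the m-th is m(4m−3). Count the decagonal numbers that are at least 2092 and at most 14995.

38

The n-th decagonal number is n(4n−3).
Smallest index with value ≥ 2092: n = 24 (giving 2232).
Largest index with value ≤ 14995: n = 61 (giving 14701).
Indices 24 through 61: 38 terms.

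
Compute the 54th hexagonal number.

The 54th hexagonal number is n(2n−1) with n = 54.
54·(2·54 − 1) = 54·107 = 5778.

5778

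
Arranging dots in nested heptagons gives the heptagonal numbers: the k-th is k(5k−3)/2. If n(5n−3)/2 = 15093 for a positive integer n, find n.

Set n(5n−3)/2 = 15093, giving 5n² − 3n − 30186 = 0.
The discriminant is 9 + 40·15093 = 603729, and √603729 = 777.
So n = (3 + 777) / 10 = 780/10 = 78.
Check: 78·(5·78 − 3)/2 = 15093. ✓

78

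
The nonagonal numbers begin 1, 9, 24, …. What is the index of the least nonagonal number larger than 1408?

21

Solve n(7n−5)/2 > 1408 for integer n.
The largest n with value ≤ 1408 is 20 (since 1350 ≤ 1408 < 1491), so the first above is n = 21, value 1491.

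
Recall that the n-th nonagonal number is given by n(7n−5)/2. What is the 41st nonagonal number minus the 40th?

281

Consecutive nonagonal numbers differ by 7n − 6: here 7·41 − 6 = 281.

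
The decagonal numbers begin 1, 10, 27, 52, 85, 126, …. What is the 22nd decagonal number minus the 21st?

169

Consecutive decagonal numbers differ by 8n − 7: here 8·22 − 7 = 169.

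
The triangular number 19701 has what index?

Set n(n+1)/2 = 19701, giving n² + n − 39402 = 0.
The discriminant is 1 + 8·19701 = 157609, and √157609 = 397.
So n = (-1 + 397) / 2 = 396/2 = 198.
Check: 198·199/2 = 19701. ✓

198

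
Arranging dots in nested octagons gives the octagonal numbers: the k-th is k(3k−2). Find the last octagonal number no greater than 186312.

Solve n(3n−2) ≤ 186312 for integer n.
n = 249 gives 185505 ≤ 186312, while n = 250 gives 187000 > 186312; so the answer is 185505.

185505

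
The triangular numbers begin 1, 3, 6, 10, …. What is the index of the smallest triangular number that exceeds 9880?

Solve n(n+1)/2 > 9880 for integer n.
The largest n with value ≤ 9880 is 140 (since 9870 ≤ 9880 < 10011), so the first above is n = 141, value 10011.

141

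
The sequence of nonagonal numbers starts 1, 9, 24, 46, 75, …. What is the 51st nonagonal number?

8976

The 51st nonagonal number is n(7n−5)/2 with n = 51.
51·(7·51 − 5)/2 = 51·352/2 = 51·176 = 8976.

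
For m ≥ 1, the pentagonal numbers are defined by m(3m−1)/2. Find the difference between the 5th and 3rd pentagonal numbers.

5·(3·5 − 1)/2 = 35 and 3·(3·3 − 1)/2 = 12.
Difference: 35 − 12 = 23.

23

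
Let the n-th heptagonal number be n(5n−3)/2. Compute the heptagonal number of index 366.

334341

The 366th heptagonal number is n(5n−3)/2 with n = 366.
366·(5·366 − 3)/2 = 366·1827/2 = 334341.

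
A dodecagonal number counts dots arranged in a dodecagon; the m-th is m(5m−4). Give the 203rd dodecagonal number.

205233

203·(5·203 − 4) = 203·1011 = 205233.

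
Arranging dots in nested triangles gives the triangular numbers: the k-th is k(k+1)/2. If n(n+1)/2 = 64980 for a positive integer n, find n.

360

Set n(n+1)/2 = 64980, giving n² + n − 129960 = 0.
The discriminant is 1 + 8·64980 = 519841, and √519841 = 721.
So n = (-1 + 721) / 2 = 720/2 = 360.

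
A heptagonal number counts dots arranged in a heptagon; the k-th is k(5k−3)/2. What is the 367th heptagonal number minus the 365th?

3657

367·(5·367 − 3)/2 = 336172 and 365·(5·365 − 3)/2 = 332515.
Difference: 336172 − 332515 = 3657.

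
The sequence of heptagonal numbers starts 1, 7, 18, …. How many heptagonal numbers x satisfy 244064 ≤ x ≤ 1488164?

459

The n-th heptagonal number is n(5n−3)/2.
Smallest index with value ≥ 244064: n = 313 (giving 244453).
Largest index with value ≤ 1488164: n = 771 (giving 1484946).
Indices 313 through 771: 459 terms.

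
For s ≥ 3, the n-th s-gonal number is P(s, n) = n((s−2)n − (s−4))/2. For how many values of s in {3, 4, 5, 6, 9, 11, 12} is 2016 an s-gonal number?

2

s = 3: P(3, 63) = 2016. ✓
s = 4: P(4, 44) = 1936 and P(4, 45) = 2025; 2016 is not s-gonal.
s = 5: P(5, 36) = 1926 and P(5, 37) = 2035; 2016 is not s-gonal.
s = 6: P(6, 32) = 2016. ✓
s = 9: P(9, 24) = 1956 and P(9, 25) = 2125; 2016 is not s-gonal.
s = 11: P(11, 21) = 1911 and P(11, 22) = 2101; 2016 is not s-gonal.
s = 12: P(12, 20) = 1920 and P(12, 21) = 2121; 2016 is not s-gonal.
Hits: s ∈ {3, 6} → 2.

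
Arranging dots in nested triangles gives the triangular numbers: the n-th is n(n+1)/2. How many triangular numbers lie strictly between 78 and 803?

27

The n-th triangular number is n(n+1)/2.
Smallest index with value > 78: n = 13 (giving 91).
Largest index with value < 803: n = 39 (giving 780).
Indices 13 through 39: 27 terms.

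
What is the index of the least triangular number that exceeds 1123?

47

Solve n(n+1)/2 > 1123 for integer n.
The largest n with value ≤ 1123 is 46 (since 1081 ≤ 1123 < 1128), so the first above is n = 47, value 1128.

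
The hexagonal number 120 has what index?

8

Set n(2n−1) = 120, giving 2n² − n − 120 = 0.
The discriminant is 1 + 8·120 = 961, and √961 = 31.
So n = (1 + 31) / 4 = 32/4 = 8.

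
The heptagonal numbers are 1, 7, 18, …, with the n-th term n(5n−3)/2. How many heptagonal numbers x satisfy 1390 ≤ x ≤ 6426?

The n-th heptagonal number is n(5n−3)/2.
Smallest index with value ≥ 1390: n = 24 (giving 1404).
Largest index with value ≤ 6426: n = 51 (giving 6426).
Indices 24 through 51: 28 terms.

28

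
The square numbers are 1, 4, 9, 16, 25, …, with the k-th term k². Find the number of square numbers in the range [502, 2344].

The n-th square number is n².
Smallest index with value ≥ 502: n = 23 (giving 529).
Largest index with value ≤ 2344: n = 48 (giving 2304).
Indices 23 through 48: 26 terms.

26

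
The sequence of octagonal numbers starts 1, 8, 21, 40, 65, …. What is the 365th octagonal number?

398945

The 365th octagonal number is n(3n−2) with n = 365.
365·(3·365 − 2) = 365·1093 = 398945.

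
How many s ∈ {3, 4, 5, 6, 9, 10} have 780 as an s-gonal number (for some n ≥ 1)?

2

s = 3: P(3, 39) = 780. ✓
s = 4: P(4, 27) = 729 and P(4, 28) = 784; 780 is not s-gonal.
s = 5: P(5, 22) = 715 and P(5, 23) = 782; 780 is not s-gonal.
s = 6: P(6, 20) = 780. ✓
s = 9: P(9, 15) = 750 and P(9, 16) = 856; 780 is not s-gonal.
s = 10: P(10, 14) = 742 and P(10, 15) = 855; 780 is not s-gonal.
Hits: s ∈ {3, 6} → 2.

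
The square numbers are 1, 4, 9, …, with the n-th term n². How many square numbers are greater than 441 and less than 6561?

59

The n-th square number is n².
Smallest index with value > 441: n = 22 (giving 484).
Largest index with value < 6561: n = 80 (giving 6400).
Indices 22 through 80: 59 terms.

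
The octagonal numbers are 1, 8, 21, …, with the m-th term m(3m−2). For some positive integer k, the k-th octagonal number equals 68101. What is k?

151

Set n(3n−2) = 68101, giving 3n² − 2n − 68101 = 0.
The discriminant is 4 + 12·68101 = 817216, and √817216 = 904.
So n = (2 + 904) / 6 = 906/6 = 151.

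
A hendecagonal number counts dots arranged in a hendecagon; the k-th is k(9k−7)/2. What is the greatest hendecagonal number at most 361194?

359410

Solve n(9n−7)/2 ≤ 361194 for integer n.
n = 283 gives 359410 ≤ 361194, while n = 284 gives 361958 > 361194; so the answer is 359410.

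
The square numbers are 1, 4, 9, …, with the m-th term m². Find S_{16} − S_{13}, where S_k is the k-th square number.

16² = 256 and 13² = 169.
Difference: 256 − 169 = 87.

87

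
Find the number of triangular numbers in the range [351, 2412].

The n-th triangular number is n(n+1)/2.
Smallest index with value ≥ 351: n = 26 (giving 351).
Largest index with value ≤ 2412: n = 68 (giving 2346).
Indices 26 through 68: 43 terms.

43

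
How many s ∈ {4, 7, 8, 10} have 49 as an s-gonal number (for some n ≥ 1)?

s = 4: P(4, 7) = 49. ✓
s = 7: P(7, 4) = 34 and P(7, 5) = 55; 49 is not s-gonal.
s = 8: P(8, 4) = 40 and P(8, 5) = 65; 49 is not s-gonal.
s = 10: P(10, 3) = 27 and P(10, 4) = 52; 49 is not s-gonal.
Hits: s ∈ {4} → 1.

1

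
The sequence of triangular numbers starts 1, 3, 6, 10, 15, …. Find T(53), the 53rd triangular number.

1431

The 53rd triangular number is n(n+1)/2 with n = 53.
53·54/2 = 2862/2 = 1431.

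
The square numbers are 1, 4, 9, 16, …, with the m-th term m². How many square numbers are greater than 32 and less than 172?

The n-th square number is n².
Smallest index with value > 32: n = 6 (giving 36).
Largest index with value < 172: n = 13 (giving 169).
Indices 6 through 13: 8 terms.

8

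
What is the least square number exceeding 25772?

25921

Solve n² > 25772 for integer n.
The largest n with value ≤ 25772 is 160 (since 25600 ≤ 25772 < 25921), so the first above is n = 161, value 25921.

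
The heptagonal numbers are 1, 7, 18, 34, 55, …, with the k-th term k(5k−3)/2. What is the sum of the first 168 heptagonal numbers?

3965416

Σ i(5i−3)/2 = (5Σi² − 3Σi) / 2 over i = 1..168.
Σi = 14196 and Σi² = 1594684.
(5·1594684 − 3·14196) / 2 = 7930832/2 = 3965416.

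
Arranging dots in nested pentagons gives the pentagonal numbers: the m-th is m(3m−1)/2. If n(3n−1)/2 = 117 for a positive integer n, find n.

9

Set n(3n−1)/2 = 117, giving 3n² − n − 234 = 0.
So n = (1 + 53) / 6 = 54/6 = 9.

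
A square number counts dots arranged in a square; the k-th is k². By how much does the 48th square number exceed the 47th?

n² − (n−1)² = 2n − 1, so 48² − 47² = 2·48 − 1 = 95.

95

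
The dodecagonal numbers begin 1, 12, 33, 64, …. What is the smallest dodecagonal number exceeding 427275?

Solve n(5n−4) > 427275 for integer n.
The largest n with value ≤ 427275 is 292 (since 425152 ≤ 427275 < 428073), so the first above is n = 293, value 428073.

428073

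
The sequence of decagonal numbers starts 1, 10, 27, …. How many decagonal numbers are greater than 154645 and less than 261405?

The n-th decagonal number is n(4n−3).
Smallest index with value > 154645: n = 198 (giving 156222).
Largest index with value < 261405: n = 256 (giving 261376).
Indices 198 through 256: 59 terms.

59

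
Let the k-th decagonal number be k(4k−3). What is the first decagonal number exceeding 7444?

7612

Solve n(4n−3) > 7444 for integer n.
The largest n with value ≤ 7444 is 43 (since 7267 ≤ 7444 < 7612), so the first above is n = 44, value 7612.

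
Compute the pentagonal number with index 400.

239800

The 400th pentagonal number is n(3n−1)/2 with n = 400.
400·(3·400 − 1)/2 = 400·1199/2 = 239800.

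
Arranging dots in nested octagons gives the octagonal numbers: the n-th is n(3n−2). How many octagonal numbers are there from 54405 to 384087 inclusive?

224

The n-th octagonal number is n(3n−2).
Smallest index with value ≥ 54405: n = 135 (giving 54405).
Largest index with value ≤ 384087: n = 358 (giving 383776).
Indices 135 through 358: 224 terms.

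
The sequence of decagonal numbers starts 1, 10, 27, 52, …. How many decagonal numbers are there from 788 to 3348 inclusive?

15

The n-th decagonal number is n(4n−3).
Smallest index with value ≥ 788: n = 15 (giving 855).
Largest index with value ≤ 3348: n = 29 (giving 3277).
Indices 15 through 29: 15 terms.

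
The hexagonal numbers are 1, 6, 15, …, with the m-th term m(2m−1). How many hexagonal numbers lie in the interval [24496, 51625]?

The n-th hexagonal number is n(2n−1).
Smallest index with value ≥ 24496: n = 111 (giving 24531).
Largest index with value ≤ 51625: n = 160 (giving 51040).
Indices 111 through 160: 50 terms.

50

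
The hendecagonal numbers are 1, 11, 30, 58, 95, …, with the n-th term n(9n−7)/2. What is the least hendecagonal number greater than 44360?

Solve n(9n−7)/2 > 44360 for integer n.
The largest n with value ≤ 44360 is 99 (since 43758 ≤ 44360 < 44650), so the first above is n = 100, value 44650.

44650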